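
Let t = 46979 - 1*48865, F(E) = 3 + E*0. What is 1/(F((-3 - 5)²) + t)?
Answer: -1/1883 ≈ -0.00053107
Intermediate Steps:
F(E) = 3 (F(E) = 3 + 0 = 3)
t = -1886 (t = 46979 - 48865 = -1886)
1/(F((-3 - 5)²) + t) = 1/(3 - 1886) = 1/(-1883) = -1/1883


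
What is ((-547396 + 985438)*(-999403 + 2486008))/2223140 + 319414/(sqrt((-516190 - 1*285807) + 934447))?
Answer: 65119542741/222314 + 159707*sqrt(5298)/13245 ≈ 2.9379e+5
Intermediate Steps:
((-547396 + 985438)*(-999403 + 2486008))/2223140 + 319414/(sqrt((-516190 - 1*285807) + 934447)) = (438042*1486605)*(1/2223140) + 319414/(sqrt((-516190 - 285807) + 934447)) = 651195427410*(1/2223140) + 319414/(sqrt(-801997 + 934447)) = 65119542741/222314 + 319414/(sqrt(132450)) = 65119542741/222314 + 319414/((5*sqrt(5298))) = 65119542741/222314 + 319414*(sqrt(5298)/26490) = 65119542741/222314 + 159707*sqrt(5298)/13245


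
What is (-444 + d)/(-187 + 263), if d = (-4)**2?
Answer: -107/19 ≈ -5.6316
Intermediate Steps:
d = 16
(-444 + d)/(-187 + 263) = (-444 + 16)/(-187 + 263) = -428/76 = -428*1/76 = -107/19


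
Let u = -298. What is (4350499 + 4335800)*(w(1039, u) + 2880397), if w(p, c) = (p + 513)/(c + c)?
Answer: 3727975077240735/149 ≈ 2.5020e+13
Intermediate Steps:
w(p, c) = (513 + p)/(2*c) (w(p, c) = (513 + p)/((2*c)) = (513 + p)*(1/(2*c)) = (513 + p)/(2*c))
(4350499 + 4335800)*(w(1039, u) + 2880397) = (4350499 + 4335800)*((½)*(513 + 1039)/(-298) + 2880397) = 8686299*((½)*(-1/298)*1552 + 2880397) = 8686299*(-388/149 + 2880397) = 8686299*(429178765/149) = 3727975077240735/149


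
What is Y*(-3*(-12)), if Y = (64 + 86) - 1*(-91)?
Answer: 8676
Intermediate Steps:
Y = 241 (Y = 150 + 91 = 241)
Y*(-3*(-12)) = 241*(-3*(-12)) = 241*36 = 8676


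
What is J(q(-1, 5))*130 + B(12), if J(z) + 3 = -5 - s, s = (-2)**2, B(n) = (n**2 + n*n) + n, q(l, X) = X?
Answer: -1260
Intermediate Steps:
B(n) = n + 2*n**2 (B(n) = (n**2 + n**2) + n = 2*n**2 + n = n + 2*n**2)
s = 4
J(z) = -12 (J(z) = -3 + (-5 - 1*4) = -3 + (-5 - 4) = -3 - 9 = -12)
J(q(-1, 5))*130 + B(12) = -12*130 + 12*(1 + 2*12) = -1560 + 12*(1 + 24) = -1560 + 12*25 = -1560 + 300 = -1260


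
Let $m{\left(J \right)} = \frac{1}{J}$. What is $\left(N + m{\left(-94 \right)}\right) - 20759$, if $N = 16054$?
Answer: $- \frac{442271}{94} \approx -4705.0$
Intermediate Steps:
$\left(N + m{\left(-94 \right)}\right) - 20759 = \left(16054 + \frac{1}{-94}\right) - 20759 = \left(16054 - \frac{1}{94}\right) - 20759 = \frac{1509075}{94} - 20759 = - \frac{442271}{94}$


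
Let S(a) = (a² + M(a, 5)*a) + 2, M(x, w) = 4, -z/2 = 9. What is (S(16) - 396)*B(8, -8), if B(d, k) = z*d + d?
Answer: 10064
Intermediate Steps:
z = -18 (z = -2*9 = -18)
S(a) = 2 + a² + 4*a (S(a) = (a² + 4*a) + 2 = 2 + a² + 4*a)
B(d, k) = -17*d (B(d, k) = -18*d + d = -17*d)
(S(16) - 396)*B(8, -8) = ((2 + 16² + 4*16) - 396)*(-17*8) = ((2 + 256 + 64) - 396)*(-136) = (322 - 396)*(-136) = -74*(-136) = 10064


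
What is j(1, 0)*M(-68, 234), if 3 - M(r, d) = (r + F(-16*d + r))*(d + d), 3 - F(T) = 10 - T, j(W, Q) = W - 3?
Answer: -3638238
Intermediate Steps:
j(W, Q) = -3 + W
F(T) = -7 + T (F(T) = 3 - (10 - T) = 3 + (-10 + T) = -7 + T)
M(r, d) = 3 - 2*d*(-7 - 16*d + 2*r) (M(r, d) = 3 - (r + (-7 + (-16*d + r)))*(d + d) = 3 - (r + (-7 + (r - 16*d)))*2*d = 3 - (r + (-7 + r - 16*d))*2*d = 3 - (-7 - 16*d + 2*r)*2*d = 3 - 2*d*(-7 - 16*d + 2*r))
j(1, 0)*M(-68, 234) = (-3 + 1)*(3 + 14*234 + 32*234² - 4*234*(-68)) = -2*(3 + 3276 + 32*54756 + 63648) = -2*(3 + 3276 + 1752192 + 63648) = -2*1819119 = -3638238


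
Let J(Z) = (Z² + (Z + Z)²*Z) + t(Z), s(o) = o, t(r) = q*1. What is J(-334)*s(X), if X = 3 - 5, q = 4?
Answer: 297854512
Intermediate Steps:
t(r) = 4 (t(r) = 4*1 = 4)
X = -2
J(Z) = 4 + Z² + 4*Z³ (J(Z) = (Z² + (Z + Z)²*Z) + 4 = (Z² + (2*Z)²*Z) + 4 = (Z² + (4*Z²)*Z) + 4 = (Z² + 4*Z³) + 4 = 4 + Z² + 4*Z³)
J(-334)*s(X) = (4 + (-334)² + 4*(-334)³)*(-2) = (4 + 111556 + 4*(-37259704))*(-2) = (4 + 111556 - 149038816)*(-2) = -148927256*(-2) = 297854512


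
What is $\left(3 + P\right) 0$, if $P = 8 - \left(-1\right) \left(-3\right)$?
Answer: $0$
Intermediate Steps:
$P = 5$ ($P = 8 - 3 = 5$)
$\left(3 + P\right) 0 = \left(3 + 5\right) 0 = 8 \cdot 0 = 0$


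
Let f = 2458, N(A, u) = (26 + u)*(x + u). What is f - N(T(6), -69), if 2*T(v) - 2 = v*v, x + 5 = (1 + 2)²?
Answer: -337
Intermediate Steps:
x = 4 (x = -5 + (1 + 2)² = -5 + 3² = -5 + 9 = 4)
T(v) = 1 + v²/2 (T(v) = 1 + (v*v)/2 = 1 + v²/2)
N(A, u) = (4 + u)*(26 + u) (N(A, u) = (26 + u)*(4 + u) = (4 + u)*(26 + u))
f - N(T(6), -69) = 2458 - (104 + (-69)² + 30*(-69)) = 2458 - (104 + 4761 - 2070) = 2458 - 1*2795 = 2458 - 2795 = -337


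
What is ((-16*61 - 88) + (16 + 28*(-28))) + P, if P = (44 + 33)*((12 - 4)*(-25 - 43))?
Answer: -43720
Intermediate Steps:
P = -41888 (P = 77*(8*(-68)) = 77*(-544) = -41888)
((-16*61 - 88) + (16 + 28*(-28))) + P = ((-16*61 - 88) + (16 + 28*(-28))) - 41888 = ((-976 - 88) + (16 - 784)) - 41888 = (-1064 - 768) - 41888 = -1832 - 41888 = -43720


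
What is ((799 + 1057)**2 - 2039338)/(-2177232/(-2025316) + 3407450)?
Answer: 355796881971/862645647679 ≈ 0.41245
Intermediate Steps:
((799 + 1057)**2 - 2039338)/(-2177232/(-2025316) + 3407450) = (1856**2 - 2039338)/(-2177232*(-1/2025316) + 3407450) = (3444736 - 2039338)/(544308/506329 + 3407450) = 1405398/(1725291295358/506329) = 1405398*(506329/1725291295358) = 355796881971/862645647679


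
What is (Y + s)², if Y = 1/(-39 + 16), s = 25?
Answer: 329476/529 ≈ 622.83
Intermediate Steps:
Y = -1/23 (Y = 1/(-23) = -1/23 ≈ -0.043478)
(Y + s)² = (-1/23 + 25)² = (574/23)² = 329476/529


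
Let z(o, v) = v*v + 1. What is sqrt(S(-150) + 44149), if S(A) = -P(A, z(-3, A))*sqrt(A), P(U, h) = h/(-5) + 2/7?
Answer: sqrt(2163301 + 1102479*I*sqrt(6))/7 ≈ 239.55 + 115.04*I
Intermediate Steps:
z(o, v) = 1 + v**2 (z(o, v) = v**2 + 1 = 1 + v**2)
P(U, h) = 2/7 - h/5 (P(U, h) = h*(-1/5) + 2*(1/7) = -h/5 + 2/7 = 2/7 - h/5)
S(A) = -sqrt(A)*(3/35 - A**2/5) (S(A) = -(2/7 - (1 + A**2)/5)*sqrt(A) = -(2/7 + (-1/5 - A**2/5))*sqrt(A) = -(3/35 - A**2/5)*sqrt(A) = -sqrt(A)*(3/35 - A**2/5))
sqrt(S(-150) + 44149) = sqrt(sqrt(-150)*(-3 + 7*(-150)**2)/35 + 44149) = sqrt((5*I*sqrt(6))*(-3 + 7*22500)/35 + 44149) = sqrt((5*I*sqrt(6))*(-3 + 157500)/35 + 44149) = sqrt((1/35)*(5*I*sqrt(6))*157497 + 44149) = sqrt(157497*I*sqrt(6)/7 + 44149) = sqrt(44149 + 157497*I*sqrt(6)/7)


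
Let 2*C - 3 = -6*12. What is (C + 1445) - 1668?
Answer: -515/2 ≈ -257.50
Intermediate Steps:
C = -69/2 (C = 3/2 + (-6*12)/2 = 3/2 + (½)*(-72) = 3/2 - 36 = -69/2 ≈ -34.500)
(C + 1445) - 1668 = (-69/2 + 1445) - 1668 = 2821/2 - 1668 = -515/2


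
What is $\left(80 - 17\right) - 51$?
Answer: $12$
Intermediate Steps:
$\left(80 - 17\right) - 51 = 63 - 51 = 12$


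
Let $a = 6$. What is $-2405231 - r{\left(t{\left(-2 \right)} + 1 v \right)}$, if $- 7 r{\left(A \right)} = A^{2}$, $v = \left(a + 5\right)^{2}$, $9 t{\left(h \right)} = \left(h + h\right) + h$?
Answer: $- \frac{151399232}{63} \approx -2.4032 \cdot 10^{6}$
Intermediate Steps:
$t{\left(h \right)} = \frac{h}{3}$ ($t{\left(h \right)} = \frac{\left(h + h\right) + h}{9} = \frac{2 h + h}{9} = \frac{3 h}{9} = \frac{h}{3}$)
$v = 121$ ($v = \left(6 + 5\right)^{2} = 11^{2} = 121$)
$r{\left(A \right)} = - \frac{A^{2}}{7}$
$-2405231 - r{\left(t{\left(-2 \right)} + 1 v \right)} = -2405231 - - \frac{\left(\frac{1}{3} \left(-2\right) + 1 \cdot 121\right)^{2}}{7} = -2405231 - - \frac{\left(- \frac{2}{3} + 121\right)^{2}}{7} = -2405231 - - \frac{\left(\frac{361}{3}\right)^{2}}{7} = -2405231 - \left(- \frac{1}{7}\right) \frac{130321}{9} = -2405231 - - \frac{130321}{63} = -2405231 + \frac{130321}{63} = - \frac{151399232}{63}$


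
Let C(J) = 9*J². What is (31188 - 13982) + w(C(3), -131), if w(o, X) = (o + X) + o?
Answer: 17237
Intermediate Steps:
w(o, X) = X + 2*o (w(o, X) = (X + o) + o = X + 2*o)
(31188 - 13982) + w(C(3), -131) = (31188 - 13982) + (-131 + 2*(9*3²)) = 17206 + (-131 + 2*(9*9)) = 17206 + (-131 + 2*81) = 17206 + (-131 + 162) = 17206 + 31 = 17237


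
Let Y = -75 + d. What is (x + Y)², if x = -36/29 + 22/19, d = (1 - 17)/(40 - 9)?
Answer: 1667499594489/291760561 ≈ 5715.3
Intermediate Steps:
d = -16/31 ≈ -0.51613
x = -46/551 (x = -36*1/29 + 22*(1/19) = -36/29 + 22/19 = -46/551 ≈ -0.083485)
Y = -2341/31 (Y = -75 - 16/31 = -2341/31 ≈ -75.516)
(x + Y)² = (-46/551 - 2341/31)² = (-1291317/17081)² = 1667499594489/291760561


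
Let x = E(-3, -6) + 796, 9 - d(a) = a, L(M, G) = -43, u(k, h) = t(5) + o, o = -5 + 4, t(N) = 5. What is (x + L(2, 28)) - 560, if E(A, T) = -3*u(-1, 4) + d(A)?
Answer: 193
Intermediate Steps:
o = -1
u(k, h) = 4 (u(k, h) = 5 - 1 = 4)
d(a) = 9 - a
E(A, T) = -3 - A (E(A, T) = -3*4 + (9 - A) = -12 + (9 - A) = -3 - A)
x = 796 (x = (-3 - 1*(-3)) + 796 = (-3 + 3) + 796 = 0 + 796 = 796)
(x + L(2, 28)) - 560 = (796 - 43) - 560 = 753 - 560 = 193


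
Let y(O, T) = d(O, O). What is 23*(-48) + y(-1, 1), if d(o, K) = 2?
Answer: -1102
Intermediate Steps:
y(O, T) = 2
23*(-48) + y(-1, 1) = 23*(-48) + 2 = -1104 + 2 = -1102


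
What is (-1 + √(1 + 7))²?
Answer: 9 - 4*√2 ≈ 3.3431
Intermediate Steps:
(-1 + √(1 + 7))² = (-1 + √8)² = (-1 + 2*√2)²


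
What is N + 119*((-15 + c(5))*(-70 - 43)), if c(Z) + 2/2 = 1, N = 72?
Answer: 201777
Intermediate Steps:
c(Z) = 0 (c(Z) = -1 + 1 = 0)
N + 119*((-15 + c(5))*(-70 - 43)) = 72 + 119*((-15 + 0)*(-70 - 43)) = 72 + 119*(-15*(-113)) = 72 + 119*1695 = 72 + 201705 = 201777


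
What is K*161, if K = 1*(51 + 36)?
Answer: 14007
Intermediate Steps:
K = 87 (K = 1*87 = 87)
K*161 = 87*161 = 14007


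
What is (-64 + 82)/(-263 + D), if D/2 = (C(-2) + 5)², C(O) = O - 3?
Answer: -18/263 ≈ -0.068441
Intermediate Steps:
C(O) = -3 + O
D = 0 (D = 2*((-3 - 2) + 5)² = 2*(-5 + 5)² = 2*0² = 2*0 = 0)
(-64 + 82)/(-263 + D) = (-64 + 82)/(-263 + 0) = 18/(-263) = 18*(-1/263) = -18/263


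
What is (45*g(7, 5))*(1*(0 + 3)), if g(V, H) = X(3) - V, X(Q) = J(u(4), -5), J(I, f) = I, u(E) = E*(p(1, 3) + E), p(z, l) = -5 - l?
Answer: -3105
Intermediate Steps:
u(E) = E*(-8 + E) (u(E) = E*((-5 - 1*3) + E) = E*((-5 - 3) + E) = E*(-8 + E))
X(Q) = -16 (X(Q) = 4*(-8 + 4) = 4*(-4) = -16)
g(V, H) = -16 - V
(45*g(7, 5))*(1*(0 + 3)) = (45*(-16 - 1*7))*(1*(0 + 3)) = (45*(-16 - 7))*(1*3) = (45*(-23))*3 = -1035*3 = -3105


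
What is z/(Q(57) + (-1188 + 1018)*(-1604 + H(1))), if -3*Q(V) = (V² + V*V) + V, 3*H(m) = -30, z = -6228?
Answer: -6228/272195 ≈ -0.022881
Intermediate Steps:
H(m) = -10 (H(m) = (⅓)*(-30) = -10)
Q(V) = -2*V²/3 - V/3 (Q(V) = -((V² + V*V) + V)/3 = -((V² + V²) + V)/3 = -(2*V² + V)/3 = -(V + 2*V²)/3 = -2*V²/3 - V/3)
z/(Q(57) + (-1188 + 1018)*(-1604 + H(1))) = -6228/(-⅓*57*(1 + 2*57) + (-1188 + 1018)*(-1604 - 10)) = -6228/(-⅓*57*(1 + 114) - 170*(-1614)) = -6228/(-⅓*57*115 + 274380) = -6228/(-2185 + 274380) = -6228/272195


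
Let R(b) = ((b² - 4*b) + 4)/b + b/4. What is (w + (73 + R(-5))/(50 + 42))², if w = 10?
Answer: 385690321/3385600 ≈ 113.92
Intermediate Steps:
R(b) = b/4 + (4 + b² - 4*b)/b (R(b) = (4 + b² - 4*b)/b + b*(¼) = (4 + b² - 4*b)/b + b/4 = b/4 + (4 + b² - 4*b)/b)
(w + (73 + R(-5))/(50 + 42))² = (10 + (73 + (-4 + 4/(-5) + (5/4)*(-5)))/(50 + 42))² = (10 + (73 + (-4 + 4*(-⅕) - 25/4))/92)² = (10 + (73 + (-4 - ⅘ - 25/4))*(1/92))² = (10 + (73 - 221/20)*(1/92))² = (10 + (1239/20)*(1/92))² = (10 + 1239/1840)² = (19639/1840)² = 385690321/3385600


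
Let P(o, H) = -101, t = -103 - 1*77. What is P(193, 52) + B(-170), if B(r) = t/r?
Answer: -1699/17 ≈ -99.941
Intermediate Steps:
t = -180 (t = -103 - 77 = -180)
B(r) = -180/r
P(193, 52) + B(-170) = -101 - 180/(-170) = -101 - 180*(-1/170) = -101 + 18/17 = -1699/17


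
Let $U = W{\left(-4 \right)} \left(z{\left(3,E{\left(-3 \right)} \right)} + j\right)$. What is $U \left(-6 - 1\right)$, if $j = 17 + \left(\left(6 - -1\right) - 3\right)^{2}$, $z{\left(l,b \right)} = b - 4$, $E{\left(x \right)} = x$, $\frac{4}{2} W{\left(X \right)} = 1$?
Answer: $-91$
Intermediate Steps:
$W{\left(X \right)} = \frac{1}{2}$ ($W{\left(X \right)} = \frac{1}{2} \cdot 1 = \frac{1}{2}$)
$z{\left(l,b \right)} = -4 + b$
$j = 33$ ($j = 17 + \left(\left(6 + 1\right) - 3\right)^{2} = 17 + \left(7 - 3\right)^{2} = 17 + 4^{2} = 17 + 16 = 33$)
$U = 13$ ($U = \frac{\left(-4 - 3\right) + 33}{2} = \frac{-7 + 33}{2} = \frac{1}{2} \cdot 26 = 13$)
$U \left(-6 - 1\right) = 13 \left(-6 - 1\right) = 13 \left(-7\right) = -91$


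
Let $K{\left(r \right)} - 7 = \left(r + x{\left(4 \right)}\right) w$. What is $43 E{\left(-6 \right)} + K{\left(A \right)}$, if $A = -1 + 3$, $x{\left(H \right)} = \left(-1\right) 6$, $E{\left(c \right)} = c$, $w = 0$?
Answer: $-251$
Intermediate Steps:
$x{\left(H \right)} = -6$
$A = 2$
$K{\left(r \right)} = 7$ ($K{\left(r \right)} = 7 + \left(r - 6\right) 0 = 7 + \left(-6 + r\right) 0 = 7 + 0 = 7$)
$43 E{\left(-6 \right)} + K{\left(A \right)} = 43 \left(-6\right) + 7 = -258 + 7 = -251$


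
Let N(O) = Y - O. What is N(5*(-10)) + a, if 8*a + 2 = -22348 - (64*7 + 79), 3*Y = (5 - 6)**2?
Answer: -67423/24 ≈ -2809.3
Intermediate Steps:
Y = 1/3 (Y = (5 - 6)**2/3 = (1/3)*(-1)**2 = (1/3)*1 = 1/3 ≈ 0.33333)
N(O) = 1/3 - O
a = -22877/8 (a = -1/4 + (-22348 - (64*7 + 79))/8 = -1/4 + (-22348 - (448 + 79))/8 = -1/4 + (-22348 - 1*527)/8 = -1/4 + (-22348 - 527)/8 = -1/4 + (1/8)*(-22875) = -1/4 - 22875/8 = -22877/8 ≈ -2859.6)
N(5*(-10)) + a = (1/3 - 5*(-10)) - 22877/8 = (1/3 - 1*(-50)) - 22877/8 = (1/3 + 50) - 22877/8 = 151/3 - 22877/8 = -67423/24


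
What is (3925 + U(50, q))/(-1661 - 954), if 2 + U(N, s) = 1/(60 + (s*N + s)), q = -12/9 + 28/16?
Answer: -1274979/849875 ≈ -1.5002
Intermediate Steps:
q = 5/12 (q = -12*⅑ + 28*(1/16) = -4/3 + 7/4 = 5/12 ≈ 0.41667)
U(N, s) = -2 + 1/(60 + s + N*s) (U(N, s) = -2 + 1/(60 + (s*N + s)) = -2 + 1/(60 + (N*s + s)) = -2 + 1/(60 + (s + N*s)) = -2 + 1/(60 + s + N*s))
(3925 + U(50, q))/(-1661 - 954) = (3925 + (-119 - 2*5/12 - 2*50*5/12)/(60 + 5/12 + 50*(5/12)))/(-1661 - 954) = (3925 + (-119 - ⅚ - 125/3)/(60 + 5/12 + 125/6))/(-2615) = (3925 - 323/2/(325/4))*(-1/2615) = (3925 + (4/325)*(-323/2))*(-1/2615) = (3925 - 646/325)*(-1/2615) = (1274979/325)*(-1/2615) = -1274979/849875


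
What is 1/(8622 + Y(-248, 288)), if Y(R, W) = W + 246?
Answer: 1/9156 ≈ 0.00010922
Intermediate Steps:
Y(R, W) = 246 + W
1/(8622 + Y(-248, 288)) = 1/(8622 + (246 + 288)) = 1/(8622 + 534) = 1/9156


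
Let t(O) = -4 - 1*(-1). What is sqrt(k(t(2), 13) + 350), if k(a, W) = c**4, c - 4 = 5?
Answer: sqrt(6911) ≈ 83.132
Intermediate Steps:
t(O) = -3 (t(O) = -4 + 1 = -3)
c = 9 (c = 4 + 5 = 9)
k(a, W) = 6561 (k(a, W) = 9**4 = 6561)
sqrt(k(t(2), 13) + 350) = sqrt(6561 + 350) = sqrt(6911)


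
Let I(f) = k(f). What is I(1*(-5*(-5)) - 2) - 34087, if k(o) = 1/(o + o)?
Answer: -1568001/46 ≈ -34087.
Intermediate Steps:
k(o) = 1/(2*o)
I(f) = 1/(2*f)
I(1*(-5*(-5)) - 2) - 34087 = 1/(2*(1*(-5*(-5)) - 2)) - 34087 = 1/(2*(1*25 - 2)) - 34087 = 1/(2*(25 - 2)) - 34087 = (½)/23 - 34087 = (½)*(1/23) - 34087 = 1/46 - 34087 = -1568001/46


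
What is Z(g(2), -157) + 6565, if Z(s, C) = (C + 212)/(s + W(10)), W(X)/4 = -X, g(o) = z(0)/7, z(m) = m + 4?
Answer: 1811555/276 ≈ 6563.6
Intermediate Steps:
z(m) = 4 + m
g(o) = 4/7 (g(o) = (4 + 0)/7 = 4*(⅐) = 4/7)
W(X) = -4*X (W(X) = 4*(-X) = -4*X)
Z(s, C) = (212 + C)/(-40 + s) (Z(s, C) = (C + 212)/(s - 4*10) = (212 + C)/(s - 40) = (212 + C)/(-40 + s))
Z(g(2), -157) + 6565 = (212 - 157)/(-40 + 4/7) + 6565 = 55/(-276/7) + 6565 = -7/276*55 + 6565 = -385/276 + 6565 = 1811555/276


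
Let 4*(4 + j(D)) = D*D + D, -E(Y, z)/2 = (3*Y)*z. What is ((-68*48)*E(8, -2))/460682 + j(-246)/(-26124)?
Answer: -15125281963/12034856568 ≈ -1.2568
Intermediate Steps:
E(Y, z) = -6*Y*z (E(Y, z) = -2*3*Y*z = -6*Y*z)
j(D) = -4 + D/4 + D²/4 (j(D) = -4 + (D*D + D)/4 = -4 + (D² + D)/4 = -4 + (D + D²)/4 = -4 + (D/4 + D²/4) = -4 + D/4 + D²/4)
((-68*48)*E(8, -2))/460682 + j(-246)/(-26124) = ((-68*48)*(-6*8*(-2)))/460682 + (-4 + (¼)*(-246) + (¼)*(-246)²)/(-26124) = -3264*96*(1/460682) + (-4 - 123/2 + (¼)*60516)*(-1/26124) = -313344*1/460682 + (-4 - 123/2 + 15129)*(-1/26124) = -156672/230341 + (30127/2)*(-1/26124) = -156672/230341 - 30127/52248 = -15125281963/12034856568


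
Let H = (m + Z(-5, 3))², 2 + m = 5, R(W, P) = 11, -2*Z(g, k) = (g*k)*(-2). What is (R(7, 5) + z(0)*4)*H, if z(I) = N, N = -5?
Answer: -1296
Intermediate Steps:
Z(g, k) = g*k (Z(g, k) = -g*k*(-2)/2 = -(-1)*g*k = g*k)
z(I) = -5
m = 3 (m = -2 + 5 = 3)
H = 144 (H = (3 - 5*3)² = (3 - 15)² = (-12)² = 144)
(R(7, 5) + z(0)*4)*H = (11 - 5*4)*144 = (11 - 20)*144 = -9*144 = -1296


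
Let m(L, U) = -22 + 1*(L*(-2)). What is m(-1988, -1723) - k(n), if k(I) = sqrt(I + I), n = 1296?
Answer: 3954 - 36*sqrt(2) ≈ 3903.1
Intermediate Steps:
m(L, U) = -22 - 2*L (m(L, U) = -22 + 1*(-2*L) = -22 - 2*L)
k(I) = sqrt(2)*sqrt(I) (k(I) = sqrt(2*I) = sqrt(2)*sqrt(I))
m(-1988, -1723) - k(n) = (-22 - 2*(-1988)) - sqrt(2)*sqrt(1296) = (-22 + 3976) - sqrt(2)*36 = 3954 - 36*sqrt(2)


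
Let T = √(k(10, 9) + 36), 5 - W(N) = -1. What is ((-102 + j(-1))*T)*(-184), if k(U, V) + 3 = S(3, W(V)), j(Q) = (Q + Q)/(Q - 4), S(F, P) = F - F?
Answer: 93472*√33/5 ≈ 1.0739e+5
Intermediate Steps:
W(N) = 6 (W(N) = 5 - 1*(-1) = 5 + 1 = 6)
S(F, P) = 0
j(Q) = 2*Q/(-4 + Q) (j(Q) = (2*Q)/(-4 + Q) = 2*Q/(-4 + Q))
k(U, V) = -3 (k(U, V) = -3 + 0 = -3)
T = √33 (T = √(-3 + 36) = √33 ≈ 5.7446)
((-102 + j(-1))*T)*(-184) = ((-102 + 2*(-1)/(-4 - 1))*√33)*(-184) = ((-102 + 2*(-1)/(-5))*√33)*(-184) = ((-102 + 2*(-1)*(-⅕))*√33)*(-184) = ((-102 + ⅖)*√33)*(-184) = -508*√33/5*(-184) = 93472*√33/5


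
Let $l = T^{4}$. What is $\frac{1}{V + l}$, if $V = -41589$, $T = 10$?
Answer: $- \frac{1}{31589} \approx -3.1657 \cdot 10^{-5}$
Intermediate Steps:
$l = 10000$ ($l = 10^{4} = 10000$)
$\frac{1}{V + l} = \frac{1}{-41589 + 10000} = \frac{1}{-31589} = - \frac{1}{31589}$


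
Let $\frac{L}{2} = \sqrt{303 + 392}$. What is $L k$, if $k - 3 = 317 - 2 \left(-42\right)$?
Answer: $808 \sqrt{695} \approx 21301.0$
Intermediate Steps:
$L = 2 \sqrt{695}$ ($L = 2 \sqrt{303 + 392} = 2 \sqrt{695} \approx 52.726$)
$k = 404$ ($k = 3 + \left(317 - 2 \left(-42\right)\right) = 3 + \left(317 - -84\right) = 3 + \left(317 + 84\right) = 3 + 401 = 404$)
$L k = 2 \sqrt{695} \cdot 404 = 808 \sqrt{695}$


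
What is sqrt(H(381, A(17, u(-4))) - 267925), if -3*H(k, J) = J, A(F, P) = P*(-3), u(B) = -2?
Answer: I*sqrt(267927) ≈ 517.62*I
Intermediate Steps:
A(F, P) = -3*P
H(k, J) = -J/3
sqrt(H(381, A(17, u(-4))) - 267925) = sqrt(-(-1)*(-2) - 267925) = sqrt(-1/3*6 - 267925) = sqrt(-2 - 267925) = sqrt(-267927) = I*sqrt(267927)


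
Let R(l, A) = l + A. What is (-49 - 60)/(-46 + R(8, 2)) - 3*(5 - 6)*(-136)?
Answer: -14579/36 ≈ -404.97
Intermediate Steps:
R(l, A) = A + l
(-49 - 60)/(-46 + R(8, 2)) - 3*(5 - 6)*(-136) = (-49 - 60)/(-46 + (2 + 8)) - 3*(5 - 6)*(-136) = -109/(-46 + 10) - 3*(-1)*(-136) = -109/(-36) + 3*(-136) = -109*(-1/36) - 408 = 109/36 - 408 = -14579/36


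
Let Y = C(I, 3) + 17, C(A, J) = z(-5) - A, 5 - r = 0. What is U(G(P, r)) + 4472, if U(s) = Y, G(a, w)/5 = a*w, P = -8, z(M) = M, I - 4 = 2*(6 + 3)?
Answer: 4462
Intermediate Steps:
r = 5 (r = 5 - 1*0 = 5 + 0 = 5)
I = 22 (I = 4 + 2*(6 + 3) = 4 + 2*9 = 4 + 18 = 22)
G(a, w) = 5*a*w (G(a, w) = 5*(a*w) = 5*a*w)
C(A, J) = -5 - A
Y = -10 (Y = (-5 - 1*22) + 17 = (-5 - 22) + 17 = -27 + 17 = -10)
U(s) = -10
U(G(P, r)) + 4472 = -10 + 4472 = 4462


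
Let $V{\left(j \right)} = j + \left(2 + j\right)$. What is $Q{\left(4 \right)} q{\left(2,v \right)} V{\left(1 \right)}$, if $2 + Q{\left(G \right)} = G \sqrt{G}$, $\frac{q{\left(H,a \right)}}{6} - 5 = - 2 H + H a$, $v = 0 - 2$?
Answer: $-432$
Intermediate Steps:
$V{\left(j \right)} = 2 + 2 j$
$v = -2$ ($v = 0 - 2 = -2$)
$q{\left(H,a \right)} = 30 - 12 H + 6 H a$ ($q{\left(H,a \right)} = 30 + 6 \left(- 2 H + H a\right) = 30 + \left(- 12 H + 6 H a\right) = 30 - 12 H + 6 H a$)
$Q{\left(G \right)} = -2 + G^{\frac{3}{2}}$ ($Q{\left(G \right)} = -2 + G \sqrt{G} = -2 + G^{\frac{3}{2}}$)
$Q{\left(4 \right)} q{\left(2,v \right)} V{\left(1 \right)} = \left(-2 + 4^{\frac{3}{2}}\right) \left(30 - 24 + 6 \cdot 2 \left(-2\right)\right) \left(2 + 2 \cdot 1\right) = \left(-2 + 8\right) \left(30 - 24 - 24\right) \left(2 + 2\right) = 6 \left(-18\right) 4 = \left(-108\right) 4 = -432$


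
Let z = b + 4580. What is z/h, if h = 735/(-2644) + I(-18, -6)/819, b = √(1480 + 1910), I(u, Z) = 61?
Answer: -9917696880/440681 - 2165436*√3390/440681 ≈ -22792.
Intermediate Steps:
b = √3390 ≈ 58.224
z = 4580 + √3390 (z = √3390 + 4580 = 4580 + √3390 ≈ 4638.2)
h = -440681/2165436 (h = 735/(-2644) + 61/819 = 735*(-1/2644) + 61*(1/819) = -735/2644 + 61/819 = -440681/2165436 ≈ -0.20351)
z/h = (4580 + √3390)/(-440681/2165436) = (4580 + √3390)*(-2165436/440681) = -9917696880/440681 - 2165436*√3390/440681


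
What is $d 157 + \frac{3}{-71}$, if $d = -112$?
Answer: $- \frac{1248467}{71} \approx -17584.0$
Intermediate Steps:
$d 157 + \frac{3}{-71} = \left(-112\right) 157 + \frac{3}{-71} = -17584 + 3 \left(- \frac{1}{71}\right) = -17584 - \frac{3}{71} = - \frac{1248467}{71}$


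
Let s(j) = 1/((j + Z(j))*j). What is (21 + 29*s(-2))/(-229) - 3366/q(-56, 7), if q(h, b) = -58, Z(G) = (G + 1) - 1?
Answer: 3077543/53128 ≈ 57.927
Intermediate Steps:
Z(G) = G (Z(G) = (1 + G) - 1 = G)
s(j) = 1/(2*j²) (s(j) = 1/((j + j)*j) = 1/(((2*j))*j) = (1/(2*j))/j = 1/(2*j²))
(21 + 29*s(-2))/(-229) - 3366/q(-56, 7) = (21 + 29*((½)/(-2)²))/(-229) - 3366/(-58) = (21 + 29*((½)*(¼)))*(-1/229) - 3366*(-1/58) = (21 + 29*(⅛))*(-1/229) + 1683/29 = (21 + 29/8)*(-1/229) + 1683/29 = (197/8)*(-1/229) + 1683/29 = -197/1832 + 1683/29 = 3077543/53128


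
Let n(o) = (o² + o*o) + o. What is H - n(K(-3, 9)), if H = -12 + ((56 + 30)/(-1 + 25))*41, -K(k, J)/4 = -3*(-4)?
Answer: -53101/12 ≈ -4425.1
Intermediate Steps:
K(k, J) = -48 (K(k, J) = -(-12)*(-4) = -4*12 = -48)
n(o) = o + 2*o² (n(o) = (o² + o²) + o = 2*o² + o = o + 2*o²)
H = 1619/12 (H = -12 + (86/24)*41 = -12 + (86*(1/24))*41 = -12 + (43/12)*41 = -12 + 1763/12 = 1619/12 ≈ 134.92)
H - n(K(-3, 9)) = 1619/12 - (-48)*(1 + 2*(-48)) = 1619/12 - (-48)*(1 - 96) = 1619/12 - (-48)*(-95) = 1619/12 - 1*4560 = 1619/12 - 4560 = -53101/12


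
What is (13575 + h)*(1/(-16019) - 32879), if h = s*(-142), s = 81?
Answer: -1091825679246/16019 ≈ -6.8158e+7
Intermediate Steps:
h = -11502 (h = 81*(-142) = -11502)
(13575 + h)*(1/(-16019) - 32879) = (13575 - 11502)*(1/(-16019) - 32879) = 2073*(-1/16019 - 32879) = 2073*(-526688702/16019) = -1091825679246/16019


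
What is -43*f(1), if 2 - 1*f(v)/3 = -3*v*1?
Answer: -645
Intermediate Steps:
f(v) = 6 + 9*v (f(v) = 6 - 3*(-3*v) = 6 - (-9)*v = 6 + 9*v)
-43*f(1) = -43*(6 + 9*1) = -43*(6 + 9) = -43*15 = -645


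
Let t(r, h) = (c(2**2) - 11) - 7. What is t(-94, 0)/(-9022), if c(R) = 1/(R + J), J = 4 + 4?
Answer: 215/108264 ≈ 0.0019859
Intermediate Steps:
J = 8
c(R) = 1/(8 + R) (c(R) = 1/(R + 8) = 1/(8 + R))
t(r, h) = -215/12 (t(r, h) = (1/(8 + 2**2) - 11) - 7 = (1/(8 + 4) - 11) - 7 = (1/12 - 11) - 7 = -131/12 - 7 = -215/12)
t(-94, 0)/(-9022) = -215/12/(-9022) = -215/12*(-1/9022) = 215/108264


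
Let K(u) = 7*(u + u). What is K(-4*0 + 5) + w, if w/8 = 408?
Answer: 3334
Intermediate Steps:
K(u) = 14*u (K(u) = 7*(2*u) = 14*u)
w = 3264 (w = 8*408 = 3264)
K(-4*0 + 5) + w = 14*(-4*0 + 5) + 3264 = 14*(0 + 5) + 3264 = 14*5 + 3264 = 70 + 3264 = 3334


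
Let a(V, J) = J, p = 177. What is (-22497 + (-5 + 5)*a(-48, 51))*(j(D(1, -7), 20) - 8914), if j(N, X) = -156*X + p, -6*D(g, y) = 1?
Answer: 266746929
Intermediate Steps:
D(g, y) = -⅙ (D(g, y) = -⅙*1 = -⅙)
j(N, X) = 177 - 156*X (j(N, X) = -156*X + 177 = 177 - 156*X)
(-22497 + (-5 + 5)*a(-48, 51))*(j(D(1, -7), 20) - 8914) = (-22497 + (-5 + 5)*51)*((177 - 156*20) - 8914) = (-22497 + 0*51)*((177 - 3120) - 8914) = (-22497 + 0)*(-2943 - 8914) = -22497*(-11857) = 266746929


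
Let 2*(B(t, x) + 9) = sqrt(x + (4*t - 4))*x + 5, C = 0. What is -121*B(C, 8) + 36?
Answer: -291/2 ≈ -145.50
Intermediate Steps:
B(t, x) = -13/2 + x*sqrt(-4 + x + 4*t)/2 (B(t, x) = -9 + (sqrt(x + (4*t - 4))*x + 5)/2 = -9 + (sqrt(x + (-4 + 4*t))*x + 5)/2 = -9 + (sqrt(-4 + x + 4*t)*x + 5)/2 = -9 + (x*sqrt(-4 + x + 4*t) + 5)/2 = -9 + (5 + x*sqrt(-4 + x + 4*t))/2 = -9 + (5/2 + x*sqrt(-4 + x + 4*t)/2) = -13/2 + x*sqrt(-4 + x + 4*t)/2)
-121*B(C, 8) + 36 = -121*(-13/2 + (1/2)*8*sqrt(-4 + 8 + 4*0)) + 36 = -121*(-13/2 + (1/2)*8*sqrt(-4 + 8 + 0)) + 36 = -121*(-13/2 + (1/2)*8*sqrt(4)) + 36 = -121*(-13/2 + (1/2)*8*2) + 36 = -121*(-13/2 + 8) + 36 = -121*3/2 + 36 = -363/2 + 36 = -291/2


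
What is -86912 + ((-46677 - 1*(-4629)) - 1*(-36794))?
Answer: -92166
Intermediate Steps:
-86912 + ((-46677 - 1*(-4629)) - 1*(-36794)) = -86912 + ((-46677 + 4629) + 36794) = -86912 + (-42048 + 36794) = -86912 - 5254 = -92166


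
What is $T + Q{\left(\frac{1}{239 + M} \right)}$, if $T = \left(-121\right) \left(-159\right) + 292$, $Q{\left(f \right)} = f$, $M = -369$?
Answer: $\frac{2539029}{130} \approx 19531.0$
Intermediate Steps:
$T = 19531$ ($T = 19239 + 292 = 19531$)
$T + Q{\left(\frac{1}{239 + M} \right)} = 19531 + \frac{1}{239 - 369} = 19531 + \frac{1}{-130} = 19531 - \frac{1}{130} = \frac{2539029}{130}$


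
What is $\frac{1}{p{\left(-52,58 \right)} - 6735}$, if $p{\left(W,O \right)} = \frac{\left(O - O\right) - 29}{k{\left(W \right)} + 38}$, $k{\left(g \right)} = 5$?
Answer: $- \frac{43}{289634} \approx -0.00014846$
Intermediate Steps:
$p{\left(W,O \right)} = - \frac{29}{43}$ ($p{\left(W,O \right)} = \frac{\left(O - O\right) - 29}{5 + 38} = \frac{0 - 29}{43} = \left(-29\right) \frac{1}{43} = - \frac{29}{43}$)
$\frac{1}{p{\left(-52,58 \right)} - 6735} = \frac{1}{- \frac{29}{43} - 6735} = \frac{1}{- \frac{289634}{43}} = - \frac{43}{289634}$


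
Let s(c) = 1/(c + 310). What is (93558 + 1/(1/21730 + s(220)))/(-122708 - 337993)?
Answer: -1975583/9674721 ≈ -0.20420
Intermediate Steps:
s(c) = 1/(310 + c)
(93558 + 1/(1/21730 + s(220)))/(-122708 - 337993) = (93558 + 1/(1/21730 + 1/(310 + 220)))/(-122708 - 337993) = (93558 + 1/(1/21730 + 1/530))/(-460701) = (93558 + 1/(1/21730 + 1/530))*(-1/460701) = (93558 + 1/(21/10865))*(-1/460701) = (93558 + 10865/21)*(-1/460701) = (1975583/21)*(-1/460701) = -1975583/9674721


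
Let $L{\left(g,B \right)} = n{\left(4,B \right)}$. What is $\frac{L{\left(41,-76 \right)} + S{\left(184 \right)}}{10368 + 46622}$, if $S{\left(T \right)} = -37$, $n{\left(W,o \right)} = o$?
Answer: $- \frac{113}{56990} \approx -0.0019828$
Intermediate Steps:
$L{\left(g,B \right)} = B$
$\frac{L{\left(41,-76 \right)} + S{\left(184 \right)}}{10368 + 46622} = \frac{-76 - 37}{10368 + 46622} = - \frac{113}{56990}$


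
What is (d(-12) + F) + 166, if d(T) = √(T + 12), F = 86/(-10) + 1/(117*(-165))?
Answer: 3038606/19305 ≈ 157.40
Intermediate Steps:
F = -166024/19305 (F = 86*(-⅒) + (1/117)*(-1/165) = -43/5 - 1/19305 = -166024/19305 ≈ -8.6001)
d(T) = √(12 + T)
(d(-12) + F) + 166 = (√(12 - 12) - 166024/19305) + 166 = (√0 - 166024/19305) + 166 = (0 - 166024/19305) + 166 = -166024/19305 + 166 = 3038606/19305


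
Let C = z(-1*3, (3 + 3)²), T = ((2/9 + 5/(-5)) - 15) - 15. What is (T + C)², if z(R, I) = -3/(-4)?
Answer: 1168561/1296 ≈ 901.67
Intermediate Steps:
T = -277/9 (T = ((2*(⅑) + 5*(-⅕)) - 15) - 15 = ((2/9 - 1) - 15) - 15 = (-7/9 - 15) - 15 = -142/9 - 15 = -277/9 ≈ -30.778)
z(R, I) = ¾ (z(R, I) = -3*(-¼) = ¾)
C = ¾ ≈ 0.75000
(T + C)² = (-277/9 + ¾)² = (-1081/36)² = 1168561/1296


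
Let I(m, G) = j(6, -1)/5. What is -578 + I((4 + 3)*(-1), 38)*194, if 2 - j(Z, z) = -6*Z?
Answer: 4482/5 ≈ 896.40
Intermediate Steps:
j(Z, z) = 2 + 6*Z (j(Z, z) = 2 - (-6)*Z = 2 + 6*Z)
I(m, G) = 38/5 (I(m, G) = (2 + 6*6)/5 = (2 + 36)*(1/5) = 38*(1/5) = 38/5)
-578 + I((4 + 3)*(-1), 38)*194 = -578 + (38/5)*194 = -578 + 7372/5 = 4482/5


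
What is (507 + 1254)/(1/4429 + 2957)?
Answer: 2599823/4365518 ≈ 0.59554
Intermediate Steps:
(507 + 1254)/(1/4429 + 2957) = 1761/(1/4429 + 2957) = 1761/(13096554/4429) = 1761*(4429/13096554) = 2599823/4365518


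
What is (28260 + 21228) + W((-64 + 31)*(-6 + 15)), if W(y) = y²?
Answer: 137697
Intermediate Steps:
(28260 + 21228) + W((-64 + 31)*(-6 + 15)) = (28260 + 21228) + ((-64 + 31)*(-6 + 15))² = 49488 + (-33*9)² = 49488 + (-297)² = 49488 + 88209 = 137697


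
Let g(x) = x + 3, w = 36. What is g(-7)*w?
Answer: -144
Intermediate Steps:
g(x) = 3 + x
g(-7)*w = (3 - 7)*36 = -4*36 = -144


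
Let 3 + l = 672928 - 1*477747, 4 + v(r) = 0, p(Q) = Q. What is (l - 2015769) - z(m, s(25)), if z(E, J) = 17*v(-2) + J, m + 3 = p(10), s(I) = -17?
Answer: -1820506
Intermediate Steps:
m = 7 (m = -3 + 10 = 7)
v(r) = -4 (v(r) = -4 + 0 = -4)
l = 195178 (l = -3 + (672928 - 1*477747) = -3 + (672928 - 477747) = -3 + 195181 = 195178)
z(E, J) = -68 + J (z(E, J) = 17*(-4) + J = -68 + J)
(l - 2015769) - z(m, s(25)) = (195178 - 2015769) - (-68 - 17) = -1820591 - 1*(-85) = -1820591 + 85 = -1820506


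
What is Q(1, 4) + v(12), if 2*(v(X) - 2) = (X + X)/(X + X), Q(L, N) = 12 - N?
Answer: 21/2 ≈ 10.500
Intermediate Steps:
v(X) = 5/2 (v(X) = 2 + ((X + X)/(X + X))/2 = 2 + ((2*X)/((2*X)))/2 = 2 + ((2*X)*(1/(2*X)))/2 = 2 + (½)*1 = 2 + ½ = 5/2)
Q(1, 4) + v(12) = (12 - 1*4) + 5/2 = (12 - 4) + 5/2 = 8 + 5/2 = 21/2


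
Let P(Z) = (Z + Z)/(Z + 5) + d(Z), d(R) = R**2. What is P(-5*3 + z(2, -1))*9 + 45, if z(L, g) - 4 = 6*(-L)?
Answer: 4829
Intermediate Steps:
z(L, g) = 4 - 6*L (z(L, g) = 4 + 6*(-L) = 4 - 6*L)
P(Z) = Z**2 + 2*Z/(5 + Z) (P(Z) = (Z + Z)/(Z + 5) + Z**2 = (2*Z)/(5 + Z) + Z**2 = 2*Z/(5 + Z) + Z**2 = Z**2 + 2*Z/(5 + Z))
P(-5*3 + z(2, -1))*9 + 45 = ((-5*3 + (4 - 6*2))*(2 + (-5*3 + (4 - 6*2))**2 + 5*(-5*3 + (4 - 6*2)))/(5 + (-5*3 + (4 - 6*2))))*9 + 45 = ((-15 + (4 - 12))*(2 + (-15 + (4 - 12))**2 + 5*(-15 + (4 - 12)))/(5 + (-15 + (4 - 12))))*9 + 45 = ((-15 - 8)*(2 + (-15 - 8)**2 + 5*(-15 - 8))/(5 + (-15 - 8)))*9 + 45 = -23*(2 + (-23)**2 + 5*(-23))/(5 - 23)*9 + 45 = -23*(2 + 529 - 115)/(-18)*9 + 45 = -23*(-1/18)*416*9 + 45 = (4784/9)*9 + 45 = 4784 + 45 = 4829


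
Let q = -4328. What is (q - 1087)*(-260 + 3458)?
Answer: -17317170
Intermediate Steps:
(q - 1087)*(-260 + 3458) = (-4328 - 1087)*(-260 + 3458) = -5415*3198 = -17317170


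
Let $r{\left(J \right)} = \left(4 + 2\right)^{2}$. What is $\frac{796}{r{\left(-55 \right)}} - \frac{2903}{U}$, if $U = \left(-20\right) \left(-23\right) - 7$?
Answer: $\frac{21340}{1359} \approx 15.703$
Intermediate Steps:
$U = 453$ ($U = 460 - 7 = 453$)
$r{\left(J \right)} = 36$ ($r{\left(J \right)} = 6^{2} = 36$)
$\frac{796}{r{\left(-55 \right)}} - \frac{2903}{U} = \frac{796}{36} - \frac{2903}{453} = 796 \cdot \frac{1}{36} - \frac{2903}{453} = \frac{199}{9} - \frac{2903}{453} = \frac{21340}{1359}$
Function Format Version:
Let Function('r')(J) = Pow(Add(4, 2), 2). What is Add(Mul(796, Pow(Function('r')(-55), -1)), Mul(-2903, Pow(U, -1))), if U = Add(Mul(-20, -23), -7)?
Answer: Rational(21340, 1359) ≈ 15.703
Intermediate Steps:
U = 453 (U = Add(460, -7) = 453)
Function('r')(J) = 36 (Function('r')(J) = Pow(6, 2) = 36)
Add(Mul(796, Pow(Function('r')(-55), -1)), Mul(-2903, Pow(U, -1))) = Add(Mul(796, Pow(36, -1)), Mul(-2903, Pow(453, -1))) = Add(Mul(796, Rational(1, 36)), Mul(-2903, Rational(1, 453))) = Add(Rational(199, 9), Rational(-2903, 453)) = Rational(21340, 1359)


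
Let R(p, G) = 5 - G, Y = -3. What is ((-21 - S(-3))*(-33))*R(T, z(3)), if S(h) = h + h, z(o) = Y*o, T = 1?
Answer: 6930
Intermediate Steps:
z(o) = -3*o
S(h) = 2*h
((-21 - S(-3))*(-33))*R(T, z(3)) = ((-21 - 2*(-3))*(-33))*(5 - (-3)*3) = ((-21 - 1*(-6))*(-33))*(5 - 1*(-9)) = ((-21 + 6)*(-33))*(5 + 9) = -15*(-33)*14 = 495*14 = 6930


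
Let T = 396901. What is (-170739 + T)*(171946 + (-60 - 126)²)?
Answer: 46711951804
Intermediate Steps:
(-170739 + T)*(171946 + (-60 - 126)²) = (-170739 + 396901)*(171946 + (-60 - 126)²) = 226162*(171946 + (-186)²) = 226162*(171946 + 34596) = 226162*206542 = 46711951804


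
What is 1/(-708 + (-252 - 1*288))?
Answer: -1/1248 ≈ -0.00080128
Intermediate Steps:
1/(-708 + (-252 - 1*288)) = 1/(-708 + (-252 - 288)) = 1/(-708 - 540) = 1/(-1248) = -1/1248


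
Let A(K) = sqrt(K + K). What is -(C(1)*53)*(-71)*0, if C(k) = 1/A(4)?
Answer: 0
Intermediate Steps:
A(K) = sqrt(2)*sqrt(K) (A(K) = sqrt(2*K) = sqrt(2)*sqrt(K))
C(k) = sqrt(2)/4 (C(k) = 1/(sqrt(2)*sqrt(4)) = 1/(sqrt(2)*2) = 1/(2*sqrt(2)) = sqrt(2)/4)
-(C(1)*53)*(-71)*0 = -((sqrt(2)/4)*53)*(-71)*0 = -(53*sqrt(2)/4)*(-71)*0 = -(-3763*sqrt(2)/4)*0 = -1*0 = 0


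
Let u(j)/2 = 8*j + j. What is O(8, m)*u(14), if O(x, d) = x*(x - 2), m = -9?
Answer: 12096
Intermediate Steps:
O(x, d) = x*(-2 + x)
u(j) = 18*j (u(j) = 2*(8*j + j) = 2*(9*j) = 18*j)
O(8, m)*u(14) = (8*(-2 + 8))*(18*14) = (8*6)*252 = 48*252 = 12096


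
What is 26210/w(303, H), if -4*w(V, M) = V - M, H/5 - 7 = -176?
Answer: -26210/287 ≈ -91.324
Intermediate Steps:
H = -845 (H = 35 + 5*(-176) = 35 - 880 = -845)
w(V, M) = -V/4 + M/4 (w(V, M) = -(V - M)/4 = -V/4 + M/4)
26210/w(303, H) = 26210/(-¼*303 + (¼)*(-845)) = 26210/(-303/4 - 845/4) = 26210/(-287) = 26210*(-1/287) = -26210/287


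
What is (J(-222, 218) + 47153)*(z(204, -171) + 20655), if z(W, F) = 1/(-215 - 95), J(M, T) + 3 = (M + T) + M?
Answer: 150228335638/155 ≈ 9.6921e+8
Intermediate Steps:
J(M, T) = -3 + T + 2*M (J(M, T) = -3 + ((M + T) + M) = -3 + (T + 2*M) = -3 + T + 2*M)
z(W, F) = -1/310 (z(W, F) = 1/(-310) = -1/310)
(J(-222, 218) + 47153)*(z(204, -171) + 20655) = ((-3 + 218 + 2*(-222)) + 47153)*(-1/310 + 20655) = ((-3 + 218 - 444) + 47153)*(6403049/310) = (-229 + 47153)*(6403049/310) = 46924*(6403049/310) = 150228335638/155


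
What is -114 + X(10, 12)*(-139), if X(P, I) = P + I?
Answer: -3172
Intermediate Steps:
X(P, I) = I + P
-114 + X(10, 12)*(-139) = -114 + (12 + 10)*(-139) = -114 + 22*(-139) = -114 - 3058 = -3172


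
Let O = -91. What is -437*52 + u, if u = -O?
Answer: -22633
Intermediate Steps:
u = 91 (u = -1*(-91) = 91)
-437*52 + u = -437*52 + 91 = -22724 + 91 = -22633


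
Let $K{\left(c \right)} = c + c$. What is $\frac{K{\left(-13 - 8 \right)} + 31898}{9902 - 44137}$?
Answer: $- \frac{31856}{34235} \approx -0.93051$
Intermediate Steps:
$K{\left(c \right)} = 2 c$
$\frac{K{\left(-13 - 8 \right)} + 31898}{9902 - 44137} = \frac{2 \left(-13 - 8\right) + 31898}{9902 - 44137} = \frac{2 \left(-13 - 8\right) + 31898}{-34235} = \left(2 \left(-21\right) + 31898\right) \left(- \frac{1}{34235}\right) = \left(-42 + 31898\right) \left(- \frac{1}{34235}\right) = 31856 \left(- \frac{1}{34235}\right) = - \frac{31856}{34235}$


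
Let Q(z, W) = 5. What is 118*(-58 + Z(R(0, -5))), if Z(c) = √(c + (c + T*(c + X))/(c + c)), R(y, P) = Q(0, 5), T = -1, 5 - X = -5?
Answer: -6608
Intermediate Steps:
X = 10 (X = 5 - 1*(-5) = 5 + 5 = 10)
R(y, P) = 5
Z(c) = √(c - 5/c) (Z(c) = √(c + (c - (c + 10))/(c + c)) = √(c + (c - (10 + c))/((2*c))) = √(c + (c + (-10 - c))*(1/(2*c))) = √(c - 5/c))
118*(-58 + Z(R(0, -5))) = 118*(-58 + √(5 - 5/5)) = 118*(-58 + √(5 - 5*⅕)) = 118*(-58 + √(5 - 1)) = 118*(-58 + √4) = 118*(-58 + 2) = 118*(-56) = -6608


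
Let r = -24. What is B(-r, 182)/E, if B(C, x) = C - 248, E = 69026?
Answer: -112/34513 ≈ -0.0032452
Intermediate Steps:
B(C, x) = -248 + C
B(-r, 182)/E = (-248 - 1*(-24))/69026 = (-248 + 24)*(1/69026) = -224*1/69026 = -112/34513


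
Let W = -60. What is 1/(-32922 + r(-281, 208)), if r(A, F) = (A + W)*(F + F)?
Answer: -1/174778 ≈ -5.7215e-6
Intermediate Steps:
r(A, F) = 2*F*(-60 + A) (r(A, F) = (A - 60)*(F + F) = (-60 + A)*(2*F) = 2*F*(-60 + A))
1/(-32922 + r(-281, 208)) = 1/(-32922 + 2*208*(-60 - 281)) = 1/(-32922 + 2*208*(-341)) = 1/(-32922 - 141856) = 1/(-174778) = -1/174778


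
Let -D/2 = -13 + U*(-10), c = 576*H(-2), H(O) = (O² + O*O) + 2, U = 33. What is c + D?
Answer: 6446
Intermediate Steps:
H(O) = 2 + 2*O² (H(O) = (O² + O²) + 2 = 2*O² + 2 = 2 + 2*O²)
c = 5760 (c = 576*(2 + 2*(-2)²) = 576*(2 + 2*4) = 576*(2 + 8) = 576*10 = 5760)
D = 686 (D = -2*(-13 + 33*(-10)) = -2*(-13 - 330) = -2*(-343) = 686)
c + D = 5760 + 686 = 6446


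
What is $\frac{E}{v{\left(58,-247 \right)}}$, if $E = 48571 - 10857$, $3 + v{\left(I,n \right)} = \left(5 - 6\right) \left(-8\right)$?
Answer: $\frac{37714}{5} \approx 7542.8$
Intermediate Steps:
$v{\left(I,n \right)} = 5$ ($v{\left(I,n \right)} = -3 + \left(5 - 6\right) \left(-8\right) = -3 - -8 = -3 + 8 = 5$)
$E = 37714$
$\frac{E}{v{\left(58,-247 \right)}} = \frac{37714}{5}$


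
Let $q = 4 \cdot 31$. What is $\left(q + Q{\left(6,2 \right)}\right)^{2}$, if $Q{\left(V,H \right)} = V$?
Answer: $16900$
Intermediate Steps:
$q = 124$
$\left(q + Q{\left(6,2 \right)}\right)^{2} = \left(124 + 6\right)^{2} = 130^{2} = 16900$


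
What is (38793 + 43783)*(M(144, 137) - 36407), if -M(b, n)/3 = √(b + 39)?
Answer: -3006344432 - 247728*√183 ≈ -3.0097e+9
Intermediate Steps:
M(b, n) = -3*√(39 + b) (M(b, n) = -3*√(b + 39) = -3*√(39 + b))
(38793 + 43783)*(M(144, 137) - 36407) = (38793 + 43783)*(-3*√(39 + 144) - 36407) = 82576*(-3*√183 - 36407) = 82576*(-36407 - 3*√183) = -3006344432 - 247728*√183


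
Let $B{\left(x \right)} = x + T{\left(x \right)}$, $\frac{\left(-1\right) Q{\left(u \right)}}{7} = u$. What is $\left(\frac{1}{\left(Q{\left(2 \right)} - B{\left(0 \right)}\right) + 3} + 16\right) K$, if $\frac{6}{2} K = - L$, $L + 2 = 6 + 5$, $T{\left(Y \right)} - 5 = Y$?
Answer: $- \frac{765}{16} \approx -47.813$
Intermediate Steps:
$Q{\left(u \right)} = - 7 u$
$T{\left(Y \right)} = 5 + Y$
$B{\left(x \right)} = 5 + 2 x$ ($B{\left(x \right)} = x + \left(5 + x\right) = 5 + 2 x$)
$L = 9$ ($L = -2 + \left(6 + 5\right) = -2 + 11 = 9$)
$K = -3$ ($K = \frac{\left(-1\right) 9}{3} = \frac{1}{3} \left(-9\right) = -3$)
$\left(\frac{1}{\left(Q{\left(2 \right)} - B{\left(0 \right)}\right) + 3} + 16\right) K = \left(\frac{1}{\left(\left(-7\right) 2 - \left(5 + 2 \cdot 0\right)\right) + 3} + 16\right) \left(-3\right) = \left(\frac{1}{\left(-14 - \left(5 + 0\right)\right) + 3} + 16\right) \left(-3\right) = \left(\frac{1}{\left(-14 - 5\right) + 3} + 16\right) \left(-3\right) = \left(\frac{1}{-19 + 3} + 16\right) \left(-3\right) = \left(\frac{1}{-16} + 16\right) \left(-3\right) = \left(- \frac{1}{16} + 16\right) \left(-3\right) = \frac{255}{16} \left(-3\right) = - \frac{765}{16}$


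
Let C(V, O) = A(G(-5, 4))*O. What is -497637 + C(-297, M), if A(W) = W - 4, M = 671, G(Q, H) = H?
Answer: -497637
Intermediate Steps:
A(W) = -4 + W
C(V, O) = 0 (C(V, O) = (-4 + 4)*O = 0*O = 0)
-497637 + C(-297, M) = -497637 + 0 = -497637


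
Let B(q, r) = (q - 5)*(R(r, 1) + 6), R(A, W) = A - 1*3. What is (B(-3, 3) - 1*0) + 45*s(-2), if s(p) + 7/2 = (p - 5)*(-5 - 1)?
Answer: 3369/2 ≈ 1684.5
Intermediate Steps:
s(p) = 53/2 - 6*p (s(p) = -7/2 + (p - 5)*(-5 - 1) = -7/2 + (-5 + p)*(-6) = -7/2 + (30 - 6*p) = 53/2 - 6*p)
R(A, W) = -3 + A (R(A, W) = A - 3 = -3 + A)
B(q, r) = (-5 + q)*(3 + r) (B(q, r) = (q - 5)*((-3 + r) + 6) = (-5 + q)*(3 + r))
(B(-3, 3) - 1*0) + 45*s(-2) = ((-15 - 5*3 + 3*(-3) - 3*3) - 1*0) + 45*(53/2 - 6*(-2)) = ((-15 - 15 - 9 - 9) + 0) + 45*(53/2 + 12) = (-48 + 0) + 45*(77/2) = -48 + 3465/2 = 3369/2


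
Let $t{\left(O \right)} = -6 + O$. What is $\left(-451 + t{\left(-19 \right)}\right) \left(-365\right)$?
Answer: $173740$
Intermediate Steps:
$\left(-451 + t{\left(-19 \right)}\right) \left(-365\right) = \left(-451 - 25\right) \left(-365\right) = \left(-476\right) \left(-365\right) = 173740$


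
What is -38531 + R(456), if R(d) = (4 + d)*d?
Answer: 171229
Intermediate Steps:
R(d) = d*(4 + d)
-38531 + R(456) = -38531 + 456*(4 + 456) = -38531 + 456*460 = -38531 + 209760 = 171229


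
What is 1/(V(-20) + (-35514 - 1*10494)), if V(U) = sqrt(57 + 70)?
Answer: -46008/2116735937 - sqrt(127)/2116735937 ≈ -2.1741e-5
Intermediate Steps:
V(U) = sqrt(127)
1/(V(-20) + (-35514 - 1*10494)) = 1/(sqrt(127) + (-35514 - 1*10494)) = 1/(sqrt(127) + (-35514 - 10494)) = 1/(sqrt(127) - 46008) = 1/(-46008 + sqrt(127))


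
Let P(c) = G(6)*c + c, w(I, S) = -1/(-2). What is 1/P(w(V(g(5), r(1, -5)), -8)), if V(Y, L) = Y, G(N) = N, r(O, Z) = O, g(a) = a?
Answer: 2/7 ≈ 0.28571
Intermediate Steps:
w(I, S) = ½ (w(I, S) = -1*(-½) = ½)
P(c) = 7*c (P(c) = 6*c + c = 7*c)
1/P(w(V(g(5), r(1, -5)), -8)) = 1/(7*(½)) = 1/(7/2) = 2/7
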